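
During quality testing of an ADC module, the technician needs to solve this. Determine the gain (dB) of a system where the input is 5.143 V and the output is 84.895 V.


Voltage gain in dB:
G = 20 * log10(Vout / Vin)
  = 20 * log10(84.895 / 5.143)
  = 20 * log10(16.506903)
  = 20 * 1.217666
  = 24.35 dB

24.35 dB


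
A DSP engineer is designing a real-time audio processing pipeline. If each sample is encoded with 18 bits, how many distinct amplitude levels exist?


Number of quantization levels = 2^N
= 2^18
= 262144

262144


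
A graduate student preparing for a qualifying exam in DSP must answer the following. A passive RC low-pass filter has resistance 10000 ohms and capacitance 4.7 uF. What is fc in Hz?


Cutoff frequency of a first-order RC filter:
fc = 1 / (2 * pi * R * C)
C = 4.7 uF = 4.7e-06 F
fc = 1 / (2 * pi * 10000 * 4.7e-06)
   = 1 / 0.29530970943744
   = 3.386275 Hz

3.386275 Hz


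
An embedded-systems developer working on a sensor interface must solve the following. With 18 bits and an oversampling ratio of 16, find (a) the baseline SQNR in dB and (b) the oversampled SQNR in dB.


Step 1 — baseline SQNR at Nyquist:
SQNR_base = 6.02*N + 1.76
          = 6.02*18 + 1.76
          = 110.12 dB

Step 2 — oversampling processing gain:
G = 10*log10(OSR) = 10*log10(16) = 12.04 dB

Step 3 — total:
SQNR_total = 110.12 + 12.04 = 122.16 dB

Base SQNR = 110.12 dB; oversampled SQNR = 122.16 dB


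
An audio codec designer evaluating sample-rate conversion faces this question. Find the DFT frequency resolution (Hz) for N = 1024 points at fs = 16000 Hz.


DFT frequency resolution:
df = fs / N
   = 16000 / 1024
   = 15.625 Hz

15.625 Hz


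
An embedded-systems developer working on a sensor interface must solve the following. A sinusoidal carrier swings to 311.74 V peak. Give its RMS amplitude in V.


RMS voltage for a sinusoidal waveform:
V_rms = V_peak / sqrt(2)
      = 311.74 / 1.414214
      = 220.433 V

220.433 V


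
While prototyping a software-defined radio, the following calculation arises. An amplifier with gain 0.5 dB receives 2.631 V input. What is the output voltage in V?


Output voltage from dB gain:
V_out = V_in * 10^(gain_dB / 20)
      = 2.631 * 10^(0.5 / 20)
      = 2.631 * 1.059254
      = 2.7869 V

2.7869 V


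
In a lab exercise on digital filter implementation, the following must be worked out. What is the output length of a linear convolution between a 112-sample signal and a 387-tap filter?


Linear convolution output length:
L = N + M - 1
  = 112 + 387 - 1
  = 498 samples

498


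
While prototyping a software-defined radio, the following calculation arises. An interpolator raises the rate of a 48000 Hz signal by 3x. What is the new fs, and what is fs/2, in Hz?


Step 1 — output sample rate after interpolation by L:
fs_out = L * fs_in = 3 * 48000 = 144000 Hz

Step 2 — Nyquist frequency of the output stream:
f_Nyq = fs_out / 2 = 144000 / 2 = 72000.0 Hz

fs_out = 144000 Hz; f_Nyquist = 72000.0 Hz


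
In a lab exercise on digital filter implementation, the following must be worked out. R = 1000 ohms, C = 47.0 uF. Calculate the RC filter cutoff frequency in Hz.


Cutoff frequency of a first-order RC filter:
fc = 1 / (2 * pi * R * C)
C = 47.0 uF = 4.7e-05 F
fc = 1 / (2 * pi * 1000 * 4.7e-05)
   = 1 / 0.29530970943744
   = 3.386275 Hz

3.386275 Hz


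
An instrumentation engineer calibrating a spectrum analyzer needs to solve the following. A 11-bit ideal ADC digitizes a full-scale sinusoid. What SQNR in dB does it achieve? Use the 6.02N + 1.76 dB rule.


Theoretical SNR for a full-scale sinusoid:
SNR = 6.02 * N + 1.76
    = 6.02 * 11 + 1.76
    = 66.22 + 1.76
    = 67.98 dB

67.98 dB


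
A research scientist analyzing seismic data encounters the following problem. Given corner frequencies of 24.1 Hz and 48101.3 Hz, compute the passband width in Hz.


Bandwidth is the difference of -3dB frequencies:
BW = f_high - f_low
   = 48101.3 - 24.1
   = 48077.2 Hz

48077.2 Hz


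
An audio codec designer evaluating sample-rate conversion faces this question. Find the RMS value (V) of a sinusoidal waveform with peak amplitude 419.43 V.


RMS voltage for a sinusoidal waveform:
V_rms = V_peak / sqrt(2)
      = 419.43 / 1.414214
      = 296.582 V

296.582 V


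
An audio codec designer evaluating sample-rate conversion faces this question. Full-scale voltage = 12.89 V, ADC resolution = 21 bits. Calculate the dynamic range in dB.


Dynamic range from full-scale to LSB:
V_min = V_max / 2^bits = 12.89 / 2^21
DR = 20 * log10(V_max / V_min)
   = 20 * log10(2^21)
   = 20 * 21 * log10(2)
   = 126.43 dB

126.43 dB


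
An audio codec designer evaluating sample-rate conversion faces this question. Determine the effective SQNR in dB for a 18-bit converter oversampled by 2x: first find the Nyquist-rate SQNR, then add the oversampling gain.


Step 1 — baseline SQNR at Nyquist:
SQNR_base = 6.02*N + 1.76
          = 6.02*18 + 1.76
          = 110.12 dB

Step 2 — oversampling processing gain:
G = 10*log10(OSR) = 10*log10(2) = 3.01 dB

Step 3 — total:
SQNR_total = 110.12 + 3.01 = 113.13 dB

Base SQNR = 110.12 dB; oversampled SQNR = 113.13 dB


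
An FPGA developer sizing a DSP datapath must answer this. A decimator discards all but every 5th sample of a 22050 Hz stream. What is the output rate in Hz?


Decimation reduces the sample rate:
fs_out = fs_in / M
       = 22050 / 5
       = 4410.0 Hz

4410.0 Hz


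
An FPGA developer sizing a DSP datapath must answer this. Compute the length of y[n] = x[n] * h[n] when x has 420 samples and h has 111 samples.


Linear convolution output length:
L = N + M - 1
  = 420 + 111 - 1
  = 530 samples

530


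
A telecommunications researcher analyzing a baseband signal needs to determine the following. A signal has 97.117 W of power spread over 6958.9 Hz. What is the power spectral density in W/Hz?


Power spectral density:
PSD = P / BW
    = 97.117 / 6958.9
    = 0.0139558 W/Hz

0.0139558 W/Hz


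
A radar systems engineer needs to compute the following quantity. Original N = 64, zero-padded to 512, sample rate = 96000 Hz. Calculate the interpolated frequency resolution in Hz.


Frequency resolution after zero-padding:
N_padded = 64 * 8 = 512
df = fs / N_padded
   = 96000 / 512
   = 187.5 Hz

187.5 Hz


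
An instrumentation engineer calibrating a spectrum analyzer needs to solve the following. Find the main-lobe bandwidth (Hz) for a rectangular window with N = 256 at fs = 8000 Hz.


Main lobe width for a rectangular window:
Width = 2 * fs / N
      = 2 * 8000 / 256
      = 16000 / 256
      = 62.5 Hz

62.5 Hz


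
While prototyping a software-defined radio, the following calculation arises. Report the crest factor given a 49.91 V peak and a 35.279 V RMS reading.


Crest factor is the ratio of peak to RMS:
CF = V_peak / V_rms
   = 49.91 / 35.279
   = 1.4147

1.4147


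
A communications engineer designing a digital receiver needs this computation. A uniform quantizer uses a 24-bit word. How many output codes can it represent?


Number of quantization levels = 2^N
= 2^24
= 16777216

16777216


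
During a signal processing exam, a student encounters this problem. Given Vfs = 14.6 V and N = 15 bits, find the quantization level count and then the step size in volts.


Step 1 — number of quantization levels:
L = 2^N = 2^15 = 32768

Step 2 — LSB step size:
delta = Vfs / L
      = 14.6 / 32768
      = 0.00044556 V

Levels = 32768; step size = 0.00044556 V


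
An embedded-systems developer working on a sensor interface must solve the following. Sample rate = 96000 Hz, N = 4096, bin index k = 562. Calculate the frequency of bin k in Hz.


Frequency of DFT bin k:
f_k = k * fs / N
    = 562 * 96000 / 4096
    = 53952000 / 4096
    = 13171.875 Hz

13171.875 Hz


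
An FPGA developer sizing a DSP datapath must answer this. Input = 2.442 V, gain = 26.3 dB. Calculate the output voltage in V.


Output voltage from dB gain:
V_out = V_in * 10^(gain_dB / 20)
      = 2.442 * 10^(26.3 / 20)
      = 2.442 * 20.653802
      = 50.4366 V

50.4366 V


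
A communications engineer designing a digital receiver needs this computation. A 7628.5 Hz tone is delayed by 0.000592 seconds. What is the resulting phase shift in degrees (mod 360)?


Phase shift from frequency and time delay:
phi = 360 * f * t_delay
    = 360 * 7628.5 * 0.000592
    = 1625.79 degrees
    mod 360 = 185.79 degrees

185.79 degrees


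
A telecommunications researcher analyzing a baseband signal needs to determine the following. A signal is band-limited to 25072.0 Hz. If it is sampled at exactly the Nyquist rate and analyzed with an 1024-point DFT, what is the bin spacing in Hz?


Step 1 — Nyquist sampling rate:
fs = 2 * fmax = 2 * 25072.0 = 50144.0 Hz

Step 2 — DFT bin spacing:
df = fs / N = 50144.0 / 1024 = 48.9688 Hz

48.9688 Hz


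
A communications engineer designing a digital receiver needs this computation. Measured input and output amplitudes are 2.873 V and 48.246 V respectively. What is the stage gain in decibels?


Voltage gain in dB:
G = 20 * log10(Vout / Vin)
  = 20 * log10(48.246 / 2.873)
  = 20 * log10(16.792899)
  = 20 * 1.225126
  = 24.5 dB

24.5 dB


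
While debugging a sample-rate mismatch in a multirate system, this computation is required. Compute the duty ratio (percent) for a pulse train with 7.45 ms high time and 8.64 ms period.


Duty cycle as a percentage:
DC = (t_on / T) * 100
   = (7.45 / 8.64) * 100
   = 0.862269 * 100
   = 86.23 %

86.23 %


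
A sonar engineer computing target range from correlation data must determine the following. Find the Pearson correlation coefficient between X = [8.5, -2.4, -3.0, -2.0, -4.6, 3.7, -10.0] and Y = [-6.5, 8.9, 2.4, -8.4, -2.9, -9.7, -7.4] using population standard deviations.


Pearson correlation coefficient (population):
r = cov(X,Y) / (std(X) * std(Y))
Mean X = -1.4, Mean Y = -3.3714
Cov(X,Y) = -6.942857
Std(X) = 5.505063, Std(Y) = 6.273234
r = -0.201

-0.201


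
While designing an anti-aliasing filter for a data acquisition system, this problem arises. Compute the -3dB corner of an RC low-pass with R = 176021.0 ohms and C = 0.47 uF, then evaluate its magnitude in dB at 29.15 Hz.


Step 1 — cutoff frequency:
fc = 1 / (2*pi*R*C)
C = 0.47 uF = 4.7e-07 F
fc = 1 / (2*pi*176021.0*4.7e-07)
   = 1.92379 Hz

Step 2 — magnitude at f = 29.15 Hz:
|H(f)| = 1 / sqrt(1 + (f/fc)^2)
f/fc = 29.15 / 1.92379 = 15.152381
|H| = 1 / sqrt(1 + 229.59465) = 0.065853
|H|_dB = 20*log10(0.065853) = -23.63 dB

fc = 1.92379 Hz; |H(29.15 Hz)| = -23.63 dB


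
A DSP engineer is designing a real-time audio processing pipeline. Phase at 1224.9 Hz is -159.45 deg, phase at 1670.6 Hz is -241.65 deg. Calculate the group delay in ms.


Group delay from phase difference:
tau = -d(phi)/d(omega)
d(phi) = -82.2 deg = -1.434661 rad
d(omega) = 2*pi*(1670.6 - 1224.9) = 2800.4157 rad/s
tau = -(-1.434661) / 2800.4157
    = 0.5123 ms

0.5123 ms


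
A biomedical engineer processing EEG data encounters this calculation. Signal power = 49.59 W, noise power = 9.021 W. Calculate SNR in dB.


SNR in decibels:
SNR = 10 * log10(Ps / Pn)
    = 10 * log10(49.59 / 9.021)
    = 10 * log10(5.4972)
    = 10 * 0.7401
    = 7.4 dB

7.4 dB


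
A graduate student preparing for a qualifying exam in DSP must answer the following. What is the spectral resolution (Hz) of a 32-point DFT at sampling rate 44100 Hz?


DFT frequency resolution:
df = fs / N
   = 44100 / 32
   = 1378.125 Hz

1378.125 Hz


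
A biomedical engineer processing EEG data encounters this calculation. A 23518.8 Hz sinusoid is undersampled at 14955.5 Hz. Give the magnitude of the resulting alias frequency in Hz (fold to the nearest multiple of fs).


Compute the nearest integer multiple of fs to the signal:
n = round(23518.8 / 14955.5) = 2
f_alias = |23518.8 - 2 * 14955.5|
        = |23518.8 - 29911.0|
        = 6392.2 Hz

6392.2


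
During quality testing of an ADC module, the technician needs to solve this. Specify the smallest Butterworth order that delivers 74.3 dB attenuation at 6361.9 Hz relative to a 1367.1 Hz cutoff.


Butterworth filter order formula:
n = log10(10^(A/10) - 1) / (2 * log10(f_stop/f_pass))
10^(74.3/10) - 1 = 26915347.0393
f_stop/f_pass = 6361.9 / 1367.1 = 4.6536
n = 5.5632 -> ceil = 6

6


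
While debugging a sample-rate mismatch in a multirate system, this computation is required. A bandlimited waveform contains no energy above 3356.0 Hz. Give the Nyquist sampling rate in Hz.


The Nyquist rate is twice the maximum frequency component.
fs_min = 2 * fmax
      = 2 * 3356.0
      = 6712.0 Hz

6712.0


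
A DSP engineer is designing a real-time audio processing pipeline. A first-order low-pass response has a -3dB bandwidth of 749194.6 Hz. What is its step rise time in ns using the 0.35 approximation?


Rise time from bandwidth relationship:
tr = 0.35 / BW
   = 0.35 / 749194.6
   = 4.671683432e-07 s
   = 467.1683 ns

467.1683 ns


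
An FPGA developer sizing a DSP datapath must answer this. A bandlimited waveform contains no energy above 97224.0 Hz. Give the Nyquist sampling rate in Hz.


The Nyquist rate is twice the maximum frequency component.
fs_min = 2 * fmax
      = 2 * 97224.0
      = 194448.0 Hz

194448.0


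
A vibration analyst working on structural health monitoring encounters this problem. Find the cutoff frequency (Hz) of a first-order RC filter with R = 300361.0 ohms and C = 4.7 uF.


Cutoff frequency of a first-order RC filter:
fc = 1 / (2 * pi * R * C)
C = 4.7 uF = 4.7e-06 F
fc = 1 / (2 * pi * 300361.0 * 4.7e-06)
   = 1 / 8.8699519636339
   = 0.11274 Hz

0.11274 Hz


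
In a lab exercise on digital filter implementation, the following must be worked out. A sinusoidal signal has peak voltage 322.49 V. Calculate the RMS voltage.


RMS voltage for a sinusoidal waveform:
V_rms = V_peak / sqrt(2)
      = 322.49 / 1.414214
      = 228.035 V

228.035 V


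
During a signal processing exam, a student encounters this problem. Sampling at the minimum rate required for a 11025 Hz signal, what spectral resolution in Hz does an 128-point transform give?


Step 1 — Nyquist sampling rate:
fs = 2 * fmax = 2 * 11025 = 22050 Hz

Step 2 — DFT bin spacing:
df = fs / N = 22050 / 128 = 172.2656 Hz

172.2656 Hz


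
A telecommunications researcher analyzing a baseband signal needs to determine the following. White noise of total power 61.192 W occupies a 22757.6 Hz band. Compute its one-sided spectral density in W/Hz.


Power spectral density:
PSD = P / BW
    = 61.192 / 22757.6
    = 0.00268886 W/Hz

0.00268886 W/Hz


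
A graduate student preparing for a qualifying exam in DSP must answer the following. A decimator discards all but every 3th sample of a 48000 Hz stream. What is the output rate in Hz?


Decimation reduces the sample rate:
fs_out = fs_in / M
       = 48000 / 3
       = 16000.0 Hz

16000.0 Hz


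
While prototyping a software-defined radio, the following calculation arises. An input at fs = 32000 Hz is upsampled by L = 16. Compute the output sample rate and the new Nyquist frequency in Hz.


Step 1 — output sample rate after interpolation by L:
fs_out = L * fs_in = 16 * 32000 = 512000 Hz

Step 2 — Nyquist frequency of the output stream:
f_Nyq = fs_out / 2 = 512000 / 2 = 256000.0 Hz

fs_out = 512000 Hz; f_Nyquist = 256000.0 Hz


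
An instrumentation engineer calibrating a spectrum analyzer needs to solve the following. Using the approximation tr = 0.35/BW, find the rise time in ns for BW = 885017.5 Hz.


Rise time from bandwidth relationship:
tr = 0.35 / BW
   = 0.35 / 885017.5
   = 3.954724059e-07 s
   = 395.4724 ns

395.4724 ns


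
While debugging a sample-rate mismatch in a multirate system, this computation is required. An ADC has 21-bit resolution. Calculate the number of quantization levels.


Number of quantization levels = 2^N
= 2^21
= 2097152

2097152


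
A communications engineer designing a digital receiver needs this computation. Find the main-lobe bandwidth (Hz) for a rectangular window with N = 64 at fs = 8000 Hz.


Main lobe width for a rectangular window:
Width = 2 * fs / N
      = 2 * 8000 / 64
      = 16000 / 64
      = 250.0 Hz

250.0 Hz


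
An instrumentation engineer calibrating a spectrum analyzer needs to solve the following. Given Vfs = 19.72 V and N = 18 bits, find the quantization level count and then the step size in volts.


Step 1 — number of quantization levels:
L = 2^N = 2^18 = 262144

Step 2 — LSB step size:
delta = Vfs / L
      = 19.72 / 262144
      = 7.523e-05 V

Levels = 262144; step size = 7.523e-05 V


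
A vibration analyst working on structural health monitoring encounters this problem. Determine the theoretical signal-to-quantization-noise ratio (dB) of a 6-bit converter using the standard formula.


Theoretical SNR for a full-scale sinusoid:
SNR = 6.02 * N + 1.76
    = 6.02 * 6 + 1.76
    = 36.12 + 1.76
    = 37.88 dB

37.88 dB


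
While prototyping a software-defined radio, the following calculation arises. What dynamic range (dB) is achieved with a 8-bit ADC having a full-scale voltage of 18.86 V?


Dynamic range from full-scale to LSB:
V_min = V_max / 2^bits = 18.86 / 2^8
DR = 20 * log10(V_max / V_min)
   = 20 * log10(2^8)
   = 20 * 8 * log10(2)
   = 48.16 dB

48.16 dB


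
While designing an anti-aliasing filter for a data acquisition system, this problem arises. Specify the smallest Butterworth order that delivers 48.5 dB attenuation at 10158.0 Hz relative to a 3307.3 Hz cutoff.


Butterworth filter order formula:
n = log10(10^(A/10) - 1) / (2 * log10(f_stop/f_pass))
10^(48.5/10) - 1 = 70793.5784
f_stop/f_pass = 10158.0 / 3307.3 = 3.0714
n = 4.976 -> ceil = 5

5


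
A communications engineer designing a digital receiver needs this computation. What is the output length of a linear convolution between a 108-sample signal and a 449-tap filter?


Linear convolution output length:
L = N + M - 1
  = 108 + 449 - 1
  = 556 samples

556


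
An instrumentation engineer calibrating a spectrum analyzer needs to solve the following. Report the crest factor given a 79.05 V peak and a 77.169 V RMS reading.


Crest factor is the ratio of peak to RMS:
CF = V_peak / V_rms
   = 79.05 / 77.169
   = 1.0244

1.0244


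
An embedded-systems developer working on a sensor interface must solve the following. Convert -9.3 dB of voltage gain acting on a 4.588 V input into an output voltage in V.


Output voltage from dB gain:
V_out = V_in * 10^(gain_dB / 20)
      = 4.588 * 10^(-9.3 / 20)
      = 4.588 * 0.342768
      = 1.5726 V

1.5726 V


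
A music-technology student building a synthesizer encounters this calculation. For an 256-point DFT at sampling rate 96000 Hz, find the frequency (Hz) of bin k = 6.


Frequency of DFT bin k:
f_k = k * fs / N
    = 6 * 96000 / 256
    = 576000 / 256
    = 2250.0 Hz

2250.0 Hz


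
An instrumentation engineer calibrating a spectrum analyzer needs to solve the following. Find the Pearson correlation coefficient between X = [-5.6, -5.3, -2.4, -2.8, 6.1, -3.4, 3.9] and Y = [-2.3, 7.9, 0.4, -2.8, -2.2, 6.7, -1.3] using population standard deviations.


Pearson correlation coefficient (population):
r = cov(X,Y) / (std(X) * std(Y))
Mean X = -1.3571, Mean Y = 0.9143
Cov(X,Y) = -7.813469
Std(X) = 4.211161, Std(Y) = 4.162221
r = -0.4458

-0.4458


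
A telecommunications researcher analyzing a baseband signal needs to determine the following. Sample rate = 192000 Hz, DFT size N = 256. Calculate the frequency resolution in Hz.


DFT frequency resolution:
df = fs / N
   = 192000 / 256
   = 750.0 Hz

750.0 Hz


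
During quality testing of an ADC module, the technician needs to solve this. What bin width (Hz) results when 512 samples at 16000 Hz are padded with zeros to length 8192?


Frequency resolution after zero-padding:
N_padded = 512 * 16 = 8192
df = fs / N_padded
   = 16000 / 8192
   = 1.9531 Hz

1.9531 Hz


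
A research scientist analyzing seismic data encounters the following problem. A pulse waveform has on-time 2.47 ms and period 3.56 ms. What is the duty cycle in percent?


Duty cycle as a percentage:
DC = (t_on / T) * 100
   = (2.47 / 3.56) * 100
   = 0.69382 * 100
   = 69.38 %

69.38 %


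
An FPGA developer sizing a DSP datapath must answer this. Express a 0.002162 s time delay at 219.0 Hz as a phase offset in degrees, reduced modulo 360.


Phase shift from frequency and time delay:
phi = 360 * f * t_delay
    = 360 * 219.0 * 0.002162
    = 170.45 degrees
    mod 360 = 170.45 degrees

170.45 degrees


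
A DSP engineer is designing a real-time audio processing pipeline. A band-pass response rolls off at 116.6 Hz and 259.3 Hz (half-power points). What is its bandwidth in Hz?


Bandwidth is the difference of -3dB frequencies:
BW = f_high - f_low
   = 259.3 - 116.6
   = 142.7 Hz

142.7 Hz


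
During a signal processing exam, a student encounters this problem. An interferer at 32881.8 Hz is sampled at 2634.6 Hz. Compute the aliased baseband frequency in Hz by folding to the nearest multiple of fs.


Compute the nearest integer multiple of fs to the signal:
n = round(32881.8 / 2634.6) = 12
f_alias = |32881.8 - 12 * 2634.6|
        = |32881.8 - 31615.2|
        = 1266.6 Hz

1266.6


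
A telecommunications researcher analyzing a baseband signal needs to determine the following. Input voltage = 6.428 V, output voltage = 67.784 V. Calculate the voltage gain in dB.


Voltage gain in dB:
G = 20 * log10(Vout / Vin)
  = 20 * log10(67.784 / 6.428)
  = 20 * log10(10.545115)
  = 20 * 1.023051
  = 20.46 dB

20.46 dB


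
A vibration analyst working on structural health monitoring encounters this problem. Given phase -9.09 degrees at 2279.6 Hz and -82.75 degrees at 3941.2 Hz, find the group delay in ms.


Group delay from phase difference:
tau = -d(phi)/d(omega)
d(phi) = -73.66 deg = -1.28561 rad
d(omega) = 2*pi*(3941.2 - 2279.6) = 10440.1407 rad/s
tau = -(-1.28561) / 10440.1407
    = 0.1231 ms

0.1231 ms


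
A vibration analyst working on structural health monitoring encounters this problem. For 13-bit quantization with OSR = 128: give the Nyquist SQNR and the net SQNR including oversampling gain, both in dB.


Step 1 — baseline SQNR at Nyquist:
SQNR_base = 6.02*N + 1.76
          = 6.02*13 + 1.76
          = 80.02 dB

Step 2 — oversampling processing gain:
G = 10*log10(OSR) = 10*log10(128) = 21.07 dB

Step 3 — total:
SQNR_total = 80.02 + 21.07 = 101.09 dB

Base SQNR = 80.02 dB; oversampled SQNR = 101.09 dB


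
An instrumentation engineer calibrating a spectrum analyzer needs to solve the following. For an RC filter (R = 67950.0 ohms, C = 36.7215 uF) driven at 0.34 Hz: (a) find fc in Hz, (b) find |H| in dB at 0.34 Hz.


Step 1 — cutoff frequency:
fc = 1 / (2*pi*R*C)
C = 36.7215 uF = 3.67215e-05 F
fc = 1 / (2*pi*67950.0*3.67215e-05)
   = 0.0637838 Hz

Step 2 — magnitude at f = 0.34 Hz:
|H(f)| = 1 / sqrt(1 + (f/fc)^2)
f/fc = 0.34 / 0.0637838 = 5.330507
|H| = 1 / sqrt(1 + 28.414305) = 0.1843829
|H|_dB = 20*log10(0.1843829) = -14.69 dB

fc = 0.0637838 Hz; |H(0.34 Hz)| = -14.69 dB


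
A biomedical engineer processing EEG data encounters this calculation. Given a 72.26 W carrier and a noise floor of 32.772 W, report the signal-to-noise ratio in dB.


SNR in decibels:
SNR = 10 * log10(Ps / Pn)
    = 10 * log10(72.26 / 32.772)
    = 10 * log10(2.2049)
    = 10 * 0.3434
    = 3.43 dB

3.43 dB


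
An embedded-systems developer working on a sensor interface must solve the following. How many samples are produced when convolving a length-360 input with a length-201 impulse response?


Linear convolution output length:
L = N + M - 1
  = 360 + 201 - 1
  = 560 samples

560


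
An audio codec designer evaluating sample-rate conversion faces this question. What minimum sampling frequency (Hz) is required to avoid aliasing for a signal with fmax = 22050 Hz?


The Nyquist rate is twice the maximum frequency component.
fs_min = 2 * fmax
      = 2 * 22050
      = 44100 Hz

44100


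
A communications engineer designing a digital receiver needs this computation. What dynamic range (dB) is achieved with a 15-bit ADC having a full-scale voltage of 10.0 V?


Dynamic range from full-scale to LSB:
V_min = V_max / 2^bits = 10.0 / 2^15
DR = 20 * log10(V_max / V_min)
   = 20 * log10(2^15)
   = 20 * 15 * log10(2)
   = 90.31 dB

90.31 dB


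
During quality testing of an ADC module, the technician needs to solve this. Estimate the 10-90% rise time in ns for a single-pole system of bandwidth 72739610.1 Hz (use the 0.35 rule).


Rise time from bandwidth relationship:
tr = 0.35 / BW
   = 0.35 / 72739610.1
   = 4.811683751e-09 s
   = 4.8117 ns

4.8117 ns


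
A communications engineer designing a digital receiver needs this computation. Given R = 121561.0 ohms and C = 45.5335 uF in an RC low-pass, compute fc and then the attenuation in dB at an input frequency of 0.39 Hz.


Step 1 — cutoff frequency:
fc = 1 / (2*pi*R*C)
C = 45.5335 uF = 4.55335e-05 F
fc = 1 / (2*pi*121561.0*4.55335e-05)
   = 0.0287538 Hz

Step 2 — magnitude at f = 0.39 Hz:
|H(f)| = 1 / sqrt(1 + (f/fc)^2)
f/fc = 0.39 / 0.0287538 = 13.563425
|H| = 1 / sqrt(1 + 183.966498) = 0.0735281
|H|_dB = 20*log10(0.0735281) = -22.67 dB

fc = 0.0287538 Hz; |H(0.39 Hz)| = -22.67 dB


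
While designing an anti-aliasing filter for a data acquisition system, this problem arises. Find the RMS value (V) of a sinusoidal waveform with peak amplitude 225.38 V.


RMS voltage for a sinusoidal waveform:
V_rms = V_peak / sqrt(2)
      = 225.38 / 1.414214
      = 159.368 V

159.368 V


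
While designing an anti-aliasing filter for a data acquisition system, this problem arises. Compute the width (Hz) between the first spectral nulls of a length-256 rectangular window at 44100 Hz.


Main lobe width for a rectangular window:
Width = 2 * fs / N
      = 2 * 44100 / 256
      = 88200 / 256
      = 344.531 Hz

344.531 Hz


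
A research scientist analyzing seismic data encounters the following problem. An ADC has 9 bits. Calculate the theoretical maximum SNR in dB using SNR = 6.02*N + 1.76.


Theoretical SNR for a full-scale sinusoid:
SNR = 6.02 * N + 1.76
    = 6.02 * 9 + 1.76
    = 54.18 + 1.76
    = 55.94 dB

55.94 dB


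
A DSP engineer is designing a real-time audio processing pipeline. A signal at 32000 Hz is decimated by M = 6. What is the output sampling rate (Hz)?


Decimation reduces the sample rate:
fs_out = fs_in / M
       = 32000 / 6
       = 5333.3333 Hz

5333.3333 Hz


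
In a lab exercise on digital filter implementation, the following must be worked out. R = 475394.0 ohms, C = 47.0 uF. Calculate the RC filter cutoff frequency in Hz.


Cutoff frequency of a first-order RC filter:
fc = 1 / (2 * pi * R * C)
C = 47.0 uF = 4.7e-05 F
fc = 1 / (2 * pi * 475394.0 * 4.7e-05)
   = 1 / 140.3884640083
   = 0.007123 Hz

0.007123 Hz


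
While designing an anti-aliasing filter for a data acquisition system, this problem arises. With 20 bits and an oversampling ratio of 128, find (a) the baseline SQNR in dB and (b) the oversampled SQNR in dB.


Step 1 — baseline SQNR at Nyquist:
SQNR_base = 6.02*N + 1.76
          = 6.02*20 + 1.76
          = 122.16 dB

Step 2 — oversampling processing gain:
G = 10*log10(OSR) = 10*log10(128) = 21.07 dB

Step 3 — total:
SQNR_total = 122.16 + 21.07 = 143.23 dB

Base SQNR = 122.16 dB; oversampled SQNR = 143.23 dB


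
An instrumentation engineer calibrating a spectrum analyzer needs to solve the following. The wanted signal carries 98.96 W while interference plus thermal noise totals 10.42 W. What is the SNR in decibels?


SNR in decibels:
SNR = 10 * log10(Ps / Pn)
    = 10 * log10(98.96 / 10.42)
    = 10 * log10(9.4971)
    = 10 * 0.9776
    = 9.78 dB

9.78 dB


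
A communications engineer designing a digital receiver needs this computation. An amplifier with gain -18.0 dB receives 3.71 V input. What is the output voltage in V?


Output voltage from dB gain:
V_out = V_in * 10^(gain_dB / 20)
      = 3.71 * 10^(-18.0 / 20)
      = 3.71 * 0.125893
      = 0.4671 V

0.4671 V


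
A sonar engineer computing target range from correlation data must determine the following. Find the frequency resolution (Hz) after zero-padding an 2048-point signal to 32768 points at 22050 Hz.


Frequency resolution after zero-padding:
N_padded = 2048 * 16 = 32768
df = fs / N_padded
   = 22050 / 32768
   = 0.6729 Hz

0.6729 Hz


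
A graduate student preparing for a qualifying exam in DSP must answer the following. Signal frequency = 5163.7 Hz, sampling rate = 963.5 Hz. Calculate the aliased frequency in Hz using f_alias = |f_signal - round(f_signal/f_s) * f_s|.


Compute the nearest integer multiple of fs to the signal:
n = round(5163.7 / 963.5) = 5
f_alias = |5163.7 - 5 * 963.5|
        = |5163.7 - 4817.5|
        = 346.2 Hz

346.2


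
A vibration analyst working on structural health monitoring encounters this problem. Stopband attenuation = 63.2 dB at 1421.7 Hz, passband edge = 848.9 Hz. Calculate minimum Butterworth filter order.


Butterworth filter order formula:
n = log10(10^(A/10) - 1) / (2 * log10(f_stop/f_pass))
10^(63.2/10) - 1 = 2089295.1309
f_stop/f_pass = 1421.7 / 848.9 = 1.6748
n = 14.1102 -> ceil = 15

15


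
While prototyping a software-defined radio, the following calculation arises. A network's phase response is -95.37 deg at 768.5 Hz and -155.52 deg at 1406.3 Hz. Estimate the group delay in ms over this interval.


Group delay from phase difference:
tau = -d(phi)/d(omega)
d(phi) = -60.15 deg = -1.049816 rad
d(omega) = 2*pi*(1406.3 - 768.5) = 4007.4156 rad/s
tau = -(-1.049816) / 4007.4156
    = 0.262 ms

0.262 ms


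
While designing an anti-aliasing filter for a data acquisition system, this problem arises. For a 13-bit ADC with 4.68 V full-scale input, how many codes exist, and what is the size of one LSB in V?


Step 1 — number of quantization levels:
L = 2^N = 2^13 = 8192

Step 2 — LSB step size:
delta = Vfs / L
      = 4.68 / 8192
      = 0.00057129 V

Levels = 8192; step size = 0.00057129 V


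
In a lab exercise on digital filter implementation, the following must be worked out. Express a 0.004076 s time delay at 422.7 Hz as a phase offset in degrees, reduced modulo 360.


Phase shift from frequency and time delay:
phi = 360 * f * t_delay
    = 360 * 422.7 * 0.004076
    = 620.25 degrees
    mod 360 = 260.25 degrees

260.25 degrees


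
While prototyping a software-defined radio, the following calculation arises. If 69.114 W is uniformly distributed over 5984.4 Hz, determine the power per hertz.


Power spectral density:
PSD = P / BW
    = 69.114 / 5984.4
    = 0.01154903 W/Hz

0.01154903 W/Hz


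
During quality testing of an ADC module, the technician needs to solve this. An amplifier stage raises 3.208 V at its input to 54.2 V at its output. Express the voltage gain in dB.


Voltage gain in dB:
G = 20 * log10(Vout / Vin)
  = 20 * log10(54.2 / 3.208)
  = 20 * log10(16.895262)
  = 20 * 1.227765
  = 24.56 dB

24.56 dB


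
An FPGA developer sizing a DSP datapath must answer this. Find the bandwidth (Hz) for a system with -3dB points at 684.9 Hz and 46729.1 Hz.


Bandwidth is the difference of -3dB frequencies:
BW = f_high - f_low
   = 46729.1 - 684.9
   = 46044.2 Hz

46044.2 Hz


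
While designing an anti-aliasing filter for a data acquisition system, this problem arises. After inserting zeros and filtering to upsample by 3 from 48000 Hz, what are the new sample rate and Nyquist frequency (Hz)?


Step 1 — output sample rate after interpolation by L:
fs_out = L * fs_in = 3 * 48000 = 144000 Hz

Step 2 — Nyquist frequency of the output stream:
f_Nyq = fs_out / 2 = 144000 / 2 = 72000.0 Hz

fs_out = 144000 Hz; f_Nyquist = 72000.0 Hz


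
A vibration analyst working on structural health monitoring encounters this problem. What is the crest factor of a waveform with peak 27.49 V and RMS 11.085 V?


Crest factor is the ratio of peak to RMS:
CF = V_peak / V_rms
   = 27.49 / 11.085
   = 2.4799

2.4799


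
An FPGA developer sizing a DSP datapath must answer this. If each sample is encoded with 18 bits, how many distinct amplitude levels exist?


Number of quantization levels = 2^N
= 2^18
= 262144

262144


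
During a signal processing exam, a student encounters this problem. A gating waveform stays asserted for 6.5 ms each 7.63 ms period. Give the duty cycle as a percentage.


Duty cycle as a percentage:
DC = (t_on / T) * 100
   = (6.5 / 7.63) * 100
   = 0.8519 * 100
   = 85.19 %

85.19 %


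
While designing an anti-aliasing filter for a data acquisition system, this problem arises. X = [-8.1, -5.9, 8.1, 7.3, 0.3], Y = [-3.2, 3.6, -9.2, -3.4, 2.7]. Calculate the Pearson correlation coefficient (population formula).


Pearson correlation coefficient (population):
r = cov(X,Y) / (std(X) * std(Y))
Mean X = 0.34, Mean Y = -1.9
Cov(X,Y) = -18.124
Std(X) = 6.615618, Std(Y) = 4.66133
r = -0.5877

-0.5877


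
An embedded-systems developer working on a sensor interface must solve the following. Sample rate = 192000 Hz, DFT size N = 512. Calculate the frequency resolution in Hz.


DFT frequency resolution:
df = fs / N
   = 192000 / 512
   = 375.0 Hz

375.0 Hz


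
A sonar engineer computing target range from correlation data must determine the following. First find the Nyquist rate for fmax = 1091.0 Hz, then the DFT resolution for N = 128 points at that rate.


Step 1 — Nyquist sampling rate:
fs = 2 * fmax = 2 * 1091.0 = 2182.0 Hz

Step 2 — DFT bin spacing:
df = fs / N = 2182.0 / 128 = 17.0469 Hz

17.0469 Hz


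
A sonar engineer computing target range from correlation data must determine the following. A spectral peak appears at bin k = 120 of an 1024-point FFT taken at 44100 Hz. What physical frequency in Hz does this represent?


Frequency of DFT bin k:
f_k = k * fs / N
    = 120 * 44100 / 1024
    = 5292000 / 1024
    = 5167.969 Hz

5167.969 Hz


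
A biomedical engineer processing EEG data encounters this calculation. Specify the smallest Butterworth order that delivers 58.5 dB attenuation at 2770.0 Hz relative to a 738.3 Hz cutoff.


Butterworth filter order formula:
n = log10(10^(A/10) - 1) / (2 * log10(f_stop/f_pass))
10^(58.5/10) - 1 = 707944.7844
f_stop/f_pass = 2770.0 / 738.3 = 3.7519
n = 5.0936 -> ceil = 6

6


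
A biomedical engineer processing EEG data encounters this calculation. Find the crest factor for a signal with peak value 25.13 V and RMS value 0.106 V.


Crest factor is the ratio of peak to RMS:
CF = V_peak / V_rms
   = 25.13 / 0.106
   = 237.0755

237.0755


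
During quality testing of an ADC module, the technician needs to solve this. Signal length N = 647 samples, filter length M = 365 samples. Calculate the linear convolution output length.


Linear convolution output length:
L = N + M - 1
  = 647 + 365 - 1
  = 1011 samples

1011


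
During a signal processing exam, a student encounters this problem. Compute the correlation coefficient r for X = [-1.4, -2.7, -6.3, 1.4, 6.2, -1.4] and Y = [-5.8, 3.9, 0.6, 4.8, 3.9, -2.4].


Pearson correlation coefficient (population):
r = cov(X,Y) / (std(X) * std(Y))
Mean X = -0.7, Mean Y = 0.8333
Cov(X,Y) = 5.261667
Std(X) = 3.837534, Std(Y) = 3.85256
r = 0.3559

0.3559


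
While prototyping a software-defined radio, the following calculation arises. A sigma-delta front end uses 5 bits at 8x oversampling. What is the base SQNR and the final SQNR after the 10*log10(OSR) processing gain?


Step 1 — baseline SQNR at Nyquist:
SQNR_base = 6.02*N + 1.76
          = 6.02*5 + 1.76
          = 31.86 dB

Step 2 — oversampling processing gain:
G = 10*log10(OSR) = 10*log10(8) = 9.03 dB

Step 3 — total:
SQNR_total = 31.86 + 9.03 = 40.89 dB

Base SQNR = 31.86 dB; oversampled SQNR = 40.89 dB


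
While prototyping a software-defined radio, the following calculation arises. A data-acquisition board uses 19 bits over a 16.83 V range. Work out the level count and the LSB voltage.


Step 1 — number of quantization levels:
L = 2^N = 2^19 = 524288

Step 2 — LSB step size:
delta = Vfs / L
      = 16.83 / 524288
      = 3.21e-05 V

Levels = 524288; step size = 3.21e-05 V


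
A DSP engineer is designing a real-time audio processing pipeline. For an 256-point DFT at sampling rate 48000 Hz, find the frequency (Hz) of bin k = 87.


Frequency of DFT bin k:
f_k = k * fs / N
    = 87 * 48000 / 256
    = 4176000 / 256
    = 16312.5 Hz

16312.5 Hz


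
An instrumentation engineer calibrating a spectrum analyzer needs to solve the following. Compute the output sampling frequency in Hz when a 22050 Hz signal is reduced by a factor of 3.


Decimation reduces the sample rate:
fs_out = fs_in / M
       = 22050 / 3
       = 7350.0 Hz

7350.0 Hz


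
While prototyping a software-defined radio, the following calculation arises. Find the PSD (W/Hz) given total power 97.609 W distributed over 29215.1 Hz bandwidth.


Power spectral density:
PSD = P / BW
    = 97.609 / 29215.1
    = 0.00334105 W/Hz

0.00334105 W/Hz


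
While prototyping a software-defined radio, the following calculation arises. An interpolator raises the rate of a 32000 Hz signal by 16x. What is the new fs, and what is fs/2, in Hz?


Step 1 — output sample rate after interpolation by L:
fs_out = L * fs_in = 16 * 32000 = 512000 Hz

Step 2 — Nyquist frequency of the output stream:
f_Nyq = fs_out / 2 = 512000 / 2 = 256000.0 Hz

fs_out = 512000 Hz; f_Nyquist = 256000.0 Hz


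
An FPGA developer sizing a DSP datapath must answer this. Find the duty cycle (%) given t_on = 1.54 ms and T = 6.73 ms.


Duty cycle as a percentage:
DC = (t_on / T) * 100
   = (1.54 / 6.73) * 100
   = 0.228826 * 100
   = 22.88 %

22.88 %


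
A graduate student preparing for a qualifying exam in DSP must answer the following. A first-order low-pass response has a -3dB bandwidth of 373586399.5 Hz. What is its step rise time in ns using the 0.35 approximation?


Rise time from bandwidth relationship:
tr = 0.35 / BW
   = 0.35 / 373586399.5
   = 9.368649407e-10 s
   = 0.9369 ns

0.9369 ns


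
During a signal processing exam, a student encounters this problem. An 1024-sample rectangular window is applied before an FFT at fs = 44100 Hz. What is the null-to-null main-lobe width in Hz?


Main lobe width for a rectangular window:
Width = 2 * fs / N
      = 2 * 44100 / 1024
      = 88200 / 1024
      = 86.133 Hz

86.133 Hz


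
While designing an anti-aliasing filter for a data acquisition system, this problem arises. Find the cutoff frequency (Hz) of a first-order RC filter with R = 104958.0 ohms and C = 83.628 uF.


Cutoff frequency of a first-order RC filter:
fc = 1 / (2 * pi * R * C)
C = 83.628 uF = 8.3628e-05 F
fc = 1 / (2 * pi * 104958.0 * 8.3628e-05)
   = 1 / 55.150204281949
   = 0.018132 Hz

0.018132 Hz


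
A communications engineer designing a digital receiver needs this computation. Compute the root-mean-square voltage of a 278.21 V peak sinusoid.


RMS voltage for a sinusoidal waveform:
V_rms = V_peak / sqrt(2)
      = 278.21 / 1.414214
      = 196.724 V

196.724 V


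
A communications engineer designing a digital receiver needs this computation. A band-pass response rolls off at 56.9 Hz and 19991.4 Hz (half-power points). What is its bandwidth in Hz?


Bandwidth is the difference of -3dB frequencies:
BW = f_high - f_low
   = 19991.4 - 56.9
   = 19934.5 Hz

19934.5 Hz


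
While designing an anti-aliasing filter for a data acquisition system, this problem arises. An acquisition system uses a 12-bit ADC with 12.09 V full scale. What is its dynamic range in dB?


Dynamic range from full-scale to LSB:
V_min = V_max / 2^bits = 12.09 / 2^12
DR = 20 * log10(V_max / V_min)
   = 20 * log10(2^12)
   = 20 * 12 * log10(2)
   = 72.25 dB

72.25 dB


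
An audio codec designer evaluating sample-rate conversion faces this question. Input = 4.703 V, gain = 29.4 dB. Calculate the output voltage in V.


Output voltage from dB gain:
V_out = V_in * 10^(gain_dB / 20)
      = 4.703 * 10^(29.4 / 20)
      = 4.703 * 29.512092
      = 138.7954 V

138.7954 V
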